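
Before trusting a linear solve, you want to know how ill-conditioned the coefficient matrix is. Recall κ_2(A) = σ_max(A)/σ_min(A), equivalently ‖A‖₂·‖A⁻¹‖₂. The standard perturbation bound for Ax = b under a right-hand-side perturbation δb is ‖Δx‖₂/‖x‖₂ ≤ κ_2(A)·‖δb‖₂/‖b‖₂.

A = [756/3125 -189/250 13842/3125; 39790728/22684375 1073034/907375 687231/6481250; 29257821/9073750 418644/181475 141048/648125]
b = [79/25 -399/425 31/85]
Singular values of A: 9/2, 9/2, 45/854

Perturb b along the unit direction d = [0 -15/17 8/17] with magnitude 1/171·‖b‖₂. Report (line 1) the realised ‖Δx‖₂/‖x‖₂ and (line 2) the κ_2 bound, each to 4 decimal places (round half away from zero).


σ_max = 9/2, σ_min = 45/854
condition number: (9/2) ÷ (45/854) = 85.4000
worst-case relative error ≤ 85.4000 × 1/171 = 0.4994
solve Ax = b  →  x = [-10.9152 15.0489 3.8780]
‖b‖ = 3.3166, ‖x‖ = 18.9908
with δb = [0.0000 -0.0171 0.0091], A·Δx = δb → ‖Δx‖ = 0.3681
realised ‖Δx‖/‖x‖ = 0.0194
tightness: 0.0194 against a bound of 0.4994 (unrounded ratio ≈ 0.0388)

0.0194
0.4994


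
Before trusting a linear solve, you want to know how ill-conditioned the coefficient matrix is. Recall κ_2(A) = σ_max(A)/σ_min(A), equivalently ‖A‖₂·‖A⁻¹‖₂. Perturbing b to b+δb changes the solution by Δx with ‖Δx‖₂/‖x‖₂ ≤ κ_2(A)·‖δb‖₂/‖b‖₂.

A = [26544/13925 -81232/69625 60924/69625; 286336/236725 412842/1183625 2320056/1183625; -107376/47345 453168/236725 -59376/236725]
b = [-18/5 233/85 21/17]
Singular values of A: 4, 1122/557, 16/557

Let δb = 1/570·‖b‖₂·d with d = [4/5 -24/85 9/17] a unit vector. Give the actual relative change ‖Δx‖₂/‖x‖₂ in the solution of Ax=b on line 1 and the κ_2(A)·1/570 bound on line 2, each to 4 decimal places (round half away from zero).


0.0027
0.2443

from the listed singular values, σ₁ = 4, σ_n = 16/557
κ_2(A) = 4 / (16/557) = 139.2500
bound on ‖Δx‖/‖x‖: κ·ε = 139.2500·1/570 = 0.2443
solve Ax = b  →  x = [62.2625 67.9736 -49.1186]
2-norm of b is 4.6904; of x, 104.4493
δb = ε·‖b‖·d = [0.0066 -0.0023 0.0044]; solving A·Δx = δb gives ‖Δx‖ = 0.2865
relative error = 0.0027
tightness: 0.0027 against a bound of 0.2443 (unrounded ratio ≈ 0.0112)


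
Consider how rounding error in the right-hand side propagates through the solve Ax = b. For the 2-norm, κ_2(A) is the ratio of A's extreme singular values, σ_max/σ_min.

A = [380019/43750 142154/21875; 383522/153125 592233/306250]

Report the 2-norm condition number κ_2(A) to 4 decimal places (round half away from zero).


AᵀA = [12263462521/150062500 2299339368/37515625; 2299339368/37515625 6898337329/150062500]; tr = 383235997/3001250, det = 163047361/600250000
char-poly roots: 12769/100 and 12769/6002500
σ_max=√(12769/100)=(113/10), σ_min=√(12769/6002500)=(113/2450) → κ = 245.0000

245.0000


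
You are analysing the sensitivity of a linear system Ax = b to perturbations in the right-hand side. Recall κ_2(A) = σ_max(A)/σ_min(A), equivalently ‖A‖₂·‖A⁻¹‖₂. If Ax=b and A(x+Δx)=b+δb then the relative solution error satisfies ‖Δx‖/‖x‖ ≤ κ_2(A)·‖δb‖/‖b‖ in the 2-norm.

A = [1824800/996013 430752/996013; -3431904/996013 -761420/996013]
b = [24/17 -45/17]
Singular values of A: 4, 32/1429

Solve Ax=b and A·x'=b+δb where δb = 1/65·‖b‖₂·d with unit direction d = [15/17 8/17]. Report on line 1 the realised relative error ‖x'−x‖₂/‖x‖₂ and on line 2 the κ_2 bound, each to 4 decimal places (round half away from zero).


σ_max = 4, σ_min = 32/1429
κ = σ_max/σ_min = 4/(32/1429) = 178.6250
worst-case relative error ≤ 178.6250 × 1/65 = 2.7481
solve Ax = b  →  x = [0.7317 0.1646]
‖b‖ = 3.0000, ‖x‖ = 0.7500
with δb = [0.0407 0.0217], A·Δx = δb → ‖Δx‖ = 2.0611
dividing the unrounded norms, ‖Δx‖/‖x‖ = 2.7481
tightness: 2.7481 against a bound of 2.7481; the bound is attained (ratio 1)

2.7481
2.7481


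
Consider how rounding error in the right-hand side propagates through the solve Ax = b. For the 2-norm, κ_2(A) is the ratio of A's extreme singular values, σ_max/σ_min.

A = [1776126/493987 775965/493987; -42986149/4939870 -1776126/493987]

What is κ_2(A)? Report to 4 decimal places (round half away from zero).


140.3040

form AᵀA = [12800422264129/144392400100 266659565073/7219620005; 266659565073/7219620005 22229261829/1443924001] with trace 88895552941/854392900 and determinant 18792225/34175716
λ_max, λ_min = (88895552941/854392900 ± √7900813738324613499481/729987227570410000)/2 = 2601/25, 180625/34175716
κ = σ_max/σ_min = (51/5)/(425/5846) = 140.3040


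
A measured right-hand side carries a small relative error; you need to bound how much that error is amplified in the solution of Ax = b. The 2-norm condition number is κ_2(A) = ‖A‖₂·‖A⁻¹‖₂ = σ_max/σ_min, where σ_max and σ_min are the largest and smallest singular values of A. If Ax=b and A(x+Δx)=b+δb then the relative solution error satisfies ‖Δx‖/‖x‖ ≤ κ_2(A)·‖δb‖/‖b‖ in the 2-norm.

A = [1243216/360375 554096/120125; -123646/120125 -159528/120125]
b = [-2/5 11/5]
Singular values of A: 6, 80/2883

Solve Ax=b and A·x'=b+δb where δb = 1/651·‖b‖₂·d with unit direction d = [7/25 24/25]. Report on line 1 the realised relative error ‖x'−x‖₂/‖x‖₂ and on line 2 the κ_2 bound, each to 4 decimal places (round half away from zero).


0.0017
0.3321

largest singular value 6, smallest 80/2883
condition number: 6 ÷ (80/2883) = 216.2250
worst-case relative error ≤ 216.2250 × 1/651 = 0.3321
solve Ax = b  →  x = [-57.7600 43.1117]
2-norm of b is 2.2361; of x, 72.0752
δb = ε·‖b‖·d = [0.0010 0.0033]; solving A·Δx = δb gives ‖Δx‖ = 0.1238
relative error = 0.0017
tightness: 0.0017 against a bound of 0.3321 (unrounded ratio ≈ 0.0052)


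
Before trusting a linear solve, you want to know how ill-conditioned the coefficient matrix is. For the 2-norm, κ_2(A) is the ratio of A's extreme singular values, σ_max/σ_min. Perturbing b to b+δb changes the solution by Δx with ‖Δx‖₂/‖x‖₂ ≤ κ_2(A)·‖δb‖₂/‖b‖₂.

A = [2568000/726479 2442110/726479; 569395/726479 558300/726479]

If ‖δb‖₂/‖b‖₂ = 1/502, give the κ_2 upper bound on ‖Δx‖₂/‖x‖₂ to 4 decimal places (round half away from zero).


0.6086

M = AᵀA = [141927725/10826309 135166500/10826309; 135166500/10826309 128732900/10826309]. tr(M)=9333125/373321, det(M)=2500/373321
solving λ² − 9333125/373321·λ + 2500/373321 = 0 gives λ = 25, 100/373321
κ_2(A) = √(λ_max/λ_min) = √(25 / (100/373321)) = 305.5000
worst-case relative error ≤ 305.5000 × 1/502 = 0.6086


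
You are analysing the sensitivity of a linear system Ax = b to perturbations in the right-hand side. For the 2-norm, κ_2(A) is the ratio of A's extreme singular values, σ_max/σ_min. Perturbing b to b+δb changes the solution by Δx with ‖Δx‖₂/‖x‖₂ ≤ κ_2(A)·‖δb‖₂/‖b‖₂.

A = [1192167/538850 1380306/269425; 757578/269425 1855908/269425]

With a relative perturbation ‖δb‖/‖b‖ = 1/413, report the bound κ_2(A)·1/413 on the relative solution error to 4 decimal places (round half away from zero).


0.2509

form AᵀA = [148678394409/11614372900 17830181619/580718645; 17830181619/580718645 213985566324/2903593225] with trace 1188900189/13744820 and determinant 299220804/429525625
solving λ² − 1188900189/13744820·λ + 299220804/429525625 = 0 gives λ = 8649/100, 138384/17181025
κ_2(A) = √(λ_max/λ_min) = √((8649/100) / (138384/17181025)) = 103.6250
worst-case relative error ≤ 103.6250 × 1/413 = 0.2509


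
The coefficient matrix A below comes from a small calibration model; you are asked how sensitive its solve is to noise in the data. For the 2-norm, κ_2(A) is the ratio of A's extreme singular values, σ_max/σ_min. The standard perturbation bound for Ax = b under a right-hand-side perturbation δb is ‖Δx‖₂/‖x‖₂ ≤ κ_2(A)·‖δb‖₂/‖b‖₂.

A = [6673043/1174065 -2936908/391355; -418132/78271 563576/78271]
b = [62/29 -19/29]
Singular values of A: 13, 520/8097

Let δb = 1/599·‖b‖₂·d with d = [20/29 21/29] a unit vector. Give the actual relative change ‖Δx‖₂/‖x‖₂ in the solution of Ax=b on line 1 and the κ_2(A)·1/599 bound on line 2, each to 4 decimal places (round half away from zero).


0.0037
0.3379

from the listed singular values, σ₁ = 13, σ_n = 520/8097
κ = σ_max/σ_min = 13/(520/8097) = 202.4250
perturbation bound = 202.4250·1/599 = 0.3379
solve Ax = b  →  x = [12.5492 9.2196]
‖b‖ = 2.2361, ‖x‖ = 15.5719
with δb = [0.0026 0.0027], A·Δx = δb → ‖Δx‖ = 0.0581
realised ‖Δx‖/‖x‖ = 0.0037
tightness: 0.0037 against a bound of 0.3379 (unrounded ratio ≈ 0.0110)


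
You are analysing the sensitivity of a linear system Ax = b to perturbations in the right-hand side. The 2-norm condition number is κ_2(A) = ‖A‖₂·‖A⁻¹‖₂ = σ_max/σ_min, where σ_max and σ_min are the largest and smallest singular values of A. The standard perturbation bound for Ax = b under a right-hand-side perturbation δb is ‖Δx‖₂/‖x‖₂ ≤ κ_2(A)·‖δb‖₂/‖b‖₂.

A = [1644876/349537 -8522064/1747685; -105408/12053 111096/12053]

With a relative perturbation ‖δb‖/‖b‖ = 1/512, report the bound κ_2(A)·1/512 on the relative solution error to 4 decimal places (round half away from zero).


AᵀA = [41694944400/422754721 -218892735936/2113773605; -218892735936/2113773605 1149214112064/10568868025]; tr = 2605930704/12567025, det = 6718464/12567025
eigenvalues of AᵀA: λ = (tr ± √(tr²−4·det))/2 = 5184/25, 1296/502681
κ = σ_max/σ_min = (72/5)/(36/709) = 283.6000
perturbation bound = 283.6000·1/512 = 0.5539

0.5539


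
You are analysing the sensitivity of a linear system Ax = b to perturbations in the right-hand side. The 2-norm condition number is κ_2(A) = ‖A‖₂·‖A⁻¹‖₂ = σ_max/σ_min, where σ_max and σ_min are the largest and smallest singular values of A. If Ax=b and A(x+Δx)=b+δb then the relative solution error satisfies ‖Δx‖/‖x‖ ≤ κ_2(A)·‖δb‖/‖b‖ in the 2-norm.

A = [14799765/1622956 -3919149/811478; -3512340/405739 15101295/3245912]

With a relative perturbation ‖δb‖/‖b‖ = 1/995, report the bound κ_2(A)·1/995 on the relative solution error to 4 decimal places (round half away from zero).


0.3309

AᵀA = [495145731825/3131969296 -132037296885/1565984648; -132037296885/1565984648 563382607401/12527877184]; tr = 8802648909/43349056, det = 263900025/693584896
char-poly roots: 3249/16 and 81225/43349056
κ = σ_max/σ_min = (57/4)/(285/6584) = 329.2000
perturbation bound = 329.2000·1/995 = 0.3309


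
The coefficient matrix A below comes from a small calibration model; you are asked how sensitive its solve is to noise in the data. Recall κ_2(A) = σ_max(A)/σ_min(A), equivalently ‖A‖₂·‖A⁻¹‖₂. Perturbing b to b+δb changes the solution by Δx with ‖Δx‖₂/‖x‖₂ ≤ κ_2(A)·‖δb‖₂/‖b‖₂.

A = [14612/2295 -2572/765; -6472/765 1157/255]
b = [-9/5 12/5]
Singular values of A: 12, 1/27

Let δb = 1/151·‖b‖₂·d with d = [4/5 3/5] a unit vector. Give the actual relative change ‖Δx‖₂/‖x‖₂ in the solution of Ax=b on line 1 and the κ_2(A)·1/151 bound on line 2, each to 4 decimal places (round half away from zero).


2.1457
2.1457

σ_max = 12, σ_min = 1/27
κ = σ_max/σ_min = 12/(1/27) = 324.0000
worst-case relative error ≤ 324.0000 × 1/151 = 2.1457
solve Ax = b  →  x = [-0.2206 0.1176]
‖b‖ = 3.0000, ‖x‖ = 0.2500
with δb = [0.0159 0.0119], A·Δx = δb → ‖Δx‖ = 0.5364
realised ‖Δx‖/‖x‖ = 2.1457
so the bound is sharp here: realised error equals the bound


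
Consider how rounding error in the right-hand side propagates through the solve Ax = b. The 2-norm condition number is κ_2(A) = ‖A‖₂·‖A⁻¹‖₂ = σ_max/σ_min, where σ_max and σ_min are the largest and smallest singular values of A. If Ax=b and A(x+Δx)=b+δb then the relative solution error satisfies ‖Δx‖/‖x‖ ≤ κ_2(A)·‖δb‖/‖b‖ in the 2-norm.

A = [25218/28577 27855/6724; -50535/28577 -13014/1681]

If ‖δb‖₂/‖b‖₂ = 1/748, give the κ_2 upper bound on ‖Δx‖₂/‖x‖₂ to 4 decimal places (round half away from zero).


0.2193

AᵀA = [11037141/2825761 98032275/5651522; 98032275/5651522 3485728161/45212176]; tr = 2178657/26896, det = 6561/26896
λ_max, λ_min = (2178657/26896 ± √4745840465025/723394816)/2 = 81, 81/26896
κ = σ_max/σ_min = 9/(9/164) = 164.0000
perturbation bound = 164.0000·1/748 = 0.2193


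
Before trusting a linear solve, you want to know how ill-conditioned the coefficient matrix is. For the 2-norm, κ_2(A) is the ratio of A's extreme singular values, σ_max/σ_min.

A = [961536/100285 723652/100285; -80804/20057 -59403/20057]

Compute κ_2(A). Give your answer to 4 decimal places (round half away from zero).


M = AᵀA = [1087783639696/10057081225 815817449772/10057081225; 815817449772/10057081225 611890127329/10057081225]. tr(M)=67986950681/402283249, det(M)=182790400/402283249
eigenvalues of AᵀA: λ = (tr ± √(tr²−4·det))/2 = 169, 1081600/402283249
σ_max=√169=13, σ_min=√(1081600/402283249)=(1040/20057) → κ = 250.7125

250.7125


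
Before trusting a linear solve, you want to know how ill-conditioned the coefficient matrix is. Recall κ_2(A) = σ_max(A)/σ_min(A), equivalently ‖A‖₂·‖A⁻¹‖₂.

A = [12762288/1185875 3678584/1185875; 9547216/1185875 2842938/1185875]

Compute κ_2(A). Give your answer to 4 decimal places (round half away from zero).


M = AᵀA = [10161013133824/56251980625 2963571664032/56251980625; 2963571664032/56251980625 864571068676/56251980625]. tr(M)=17640934724/90003169, det(M)=61465600/90003169
char-poly roots: 196 and 313600/90003169
κ_2(A) = √(λ_max/λ_min) = √(196 / (313600/90003169)) = 237.1750

237.1750


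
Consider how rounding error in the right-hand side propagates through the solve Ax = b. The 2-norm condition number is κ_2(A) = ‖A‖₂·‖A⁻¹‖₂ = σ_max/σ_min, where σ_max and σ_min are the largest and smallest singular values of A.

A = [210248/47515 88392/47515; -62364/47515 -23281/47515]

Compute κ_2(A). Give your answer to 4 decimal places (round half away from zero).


91.3750

M = AᵀA = [1923739600/90307009 801445500/90307009; 801445500/90307009 334206025/90307009]. tr(M)=13360625/534361, det(M)=40000/534361
λ_max, λ_min = (13360625/534361 ± √178420802630625/285541678321)/2 = 25, 1600/534361
so κ_2 = √(25 / (1600/534361)) = 91.3750


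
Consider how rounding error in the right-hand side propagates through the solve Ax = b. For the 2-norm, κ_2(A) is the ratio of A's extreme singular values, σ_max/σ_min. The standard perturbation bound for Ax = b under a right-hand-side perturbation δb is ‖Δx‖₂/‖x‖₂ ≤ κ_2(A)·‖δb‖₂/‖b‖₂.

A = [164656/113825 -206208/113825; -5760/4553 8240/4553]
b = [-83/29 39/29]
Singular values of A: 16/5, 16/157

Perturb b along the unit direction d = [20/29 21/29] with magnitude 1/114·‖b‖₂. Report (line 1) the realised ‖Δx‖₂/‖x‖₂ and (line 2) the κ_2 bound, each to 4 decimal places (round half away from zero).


0.0276
0.2754

from the listed singular values, σ₁ = 16/5, σ_n = 16/157
condition number: (16/5) ÷ (16/157) = 31.4000
worst-case relative error ≤ 31.4000 × 1/114 = 0.2754
solve Ax = b  →  x = [-8.4125 -5.1375]
‖b‖ = 3.1623, ‖x‖ = 9.8572
Δx = A⁻¹·δb where δb = 1/114·3.1623·d; ‖Δx‖ = 0.2722
relative error = 0.0276
realised/bound (from unrounded values) ≈ 0.1003


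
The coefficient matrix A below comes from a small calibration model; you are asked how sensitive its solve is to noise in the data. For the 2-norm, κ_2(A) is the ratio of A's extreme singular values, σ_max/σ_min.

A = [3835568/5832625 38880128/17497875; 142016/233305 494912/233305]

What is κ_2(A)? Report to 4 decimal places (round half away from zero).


M = AᵀA = [32481476864/40451265625 334022047744/121353796875; 334022047744/121353796875 3435719348224/364061390625]. tr(M)=5964884224/582498225, det(M)=1048576/582498225
eigenvalues of AᵀA: λ = (tr ± √(tr²−4·det))/2 = 256/25, 4096/23299929
σ_max=√(256/25)=(16/5), σ_min=√(4096/23299929)=(64/4827) → κ = 241.3500

241.3500


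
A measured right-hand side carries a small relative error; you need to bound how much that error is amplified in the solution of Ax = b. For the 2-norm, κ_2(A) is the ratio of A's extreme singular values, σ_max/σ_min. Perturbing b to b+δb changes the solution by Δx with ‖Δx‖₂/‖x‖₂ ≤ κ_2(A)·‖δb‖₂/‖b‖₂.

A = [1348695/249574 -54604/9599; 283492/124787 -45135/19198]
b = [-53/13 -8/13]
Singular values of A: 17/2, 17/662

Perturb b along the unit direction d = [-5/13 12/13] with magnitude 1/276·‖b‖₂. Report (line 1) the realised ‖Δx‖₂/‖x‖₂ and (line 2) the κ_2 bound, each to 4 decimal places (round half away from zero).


from the listed singular values, σ₁ = 17/2, σ_n = 17/662
condition number: (17/2) ÷ (17/662) = 331.0000
κ_2(A)·‖δb‖/‖b‖ = 1.1993
solve Ax = b  →  x = [27.8742 27.1968]
‖b‖ = 4.1231, ‖x‖ = 38.9440
re-solving with b+δb shifts x by Δx of norm 0.5817
dividing the unrounded norms, ‖Δx‖/‖x‖ = 0.0149
so the bound overstates the realised error by a factor of ≈ 80.2852 (computed from the unrounded values)

0.0149
1.1993


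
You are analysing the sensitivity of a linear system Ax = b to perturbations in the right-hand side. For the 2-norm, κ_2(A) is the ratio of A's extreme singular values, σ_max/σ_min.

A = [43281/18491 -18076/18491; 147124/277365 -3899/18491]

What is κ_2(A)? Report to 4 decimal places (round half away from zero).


270.6000

AᵀA = [263608321/45765225 -7322336/3051015; -7322336/3051015 203417/203401]; tr = 309377146/45765225, det = 28561/45765225
char-poly roots: 169/25 and 169/1830609
σ_max=√(169/25)=(13/5), σ_min=√(169/1830609)=(13/1353) → κ = 270.6000


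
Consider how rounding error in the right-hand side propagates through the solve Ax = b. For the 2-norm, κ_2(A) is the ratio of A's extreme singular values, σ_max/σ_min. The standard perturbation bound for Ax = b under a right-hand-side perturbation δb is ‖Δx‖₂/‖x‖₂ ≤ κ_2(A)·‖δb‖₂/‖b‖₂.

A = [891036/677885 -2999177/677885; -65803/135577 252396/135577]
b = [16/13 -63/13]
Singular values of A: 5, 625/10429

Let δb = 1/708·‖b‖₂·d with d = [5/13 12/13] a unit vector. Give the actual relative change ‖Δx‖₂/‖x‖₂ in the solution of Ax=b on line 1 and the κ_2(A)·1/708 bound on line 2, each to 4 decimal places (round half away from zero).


σ_max = 5, σ_min = 625/10429
κ = σ_max/σ_min = 5/(625/10429) = 83.4320
worst-case relative error ≤ 83.4320 × 1/708 = 0.1178
solve Ax = b  →  x = [-63.9078 -19.2648]
‖b‖₂ = 5.0000 and ‖x‖₂ = 66.7483
with δb = [0.0027 0.0065], A·Δx = δb → ‖Δx‖ = 0.1178
dividing the unrounded norms, ‖Δx‖/‖x‖ = 0.0018
realised/bound (from unrounded values) ≈ 0.0150

0.0018
0.1178


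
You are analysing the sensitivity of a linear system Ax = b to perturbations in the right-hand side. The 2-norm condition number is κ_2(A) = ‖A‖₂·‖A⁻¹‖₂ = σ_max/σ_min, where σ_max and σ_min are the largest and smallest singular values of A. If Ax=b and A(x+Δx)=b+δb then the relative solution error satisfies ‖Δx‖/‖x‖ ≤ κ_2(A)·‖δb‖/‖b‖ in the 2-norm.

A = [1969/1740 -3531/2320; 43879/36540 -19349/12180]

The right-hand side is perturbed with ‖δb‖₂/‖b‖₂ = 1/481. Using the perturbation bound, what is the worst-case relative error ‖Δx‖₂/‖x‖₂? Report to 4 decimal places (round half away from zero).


0.5239

form AᵀA = [2161181/793800 -7683863/2116800; -7683863/2116800 13660537/2822400] with trace 7684105/1016064 and determinant 14641/16257024
eigenvalues of AᵀA: λ = (tr ± √(tr²−4·det))/2 = 121/16, 121/1016064
so κ_2 = √((121/16) / (121/1016064)) = 252.0000
κ_2(A)·‖δb‖/‖b‖ = 0.5239


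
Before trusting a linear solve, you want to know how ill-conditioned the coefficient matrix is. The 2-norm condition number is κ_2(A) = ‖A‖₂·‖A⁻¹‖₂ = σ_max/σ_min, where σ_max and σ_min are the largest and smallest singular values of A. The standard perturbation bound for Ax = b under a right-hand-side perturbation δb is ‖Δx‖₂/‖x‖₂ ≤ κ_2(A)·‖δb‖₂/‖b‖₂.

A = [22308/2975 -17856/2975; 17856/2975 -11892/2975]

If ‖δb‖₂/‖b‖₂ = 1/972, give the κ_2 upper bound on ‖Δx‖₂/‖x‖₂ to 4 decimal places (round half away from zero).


form AᵀA = [32659344/354025 -24427008/354025; -24427008/354025 18410256/354025] with trace 2042784/14161 and determinant 518400/14161
char-poly roots: 144 and 3600/14161
σ_max=√144=12, σ_min=√(3600/14161)=(60/119) → κ = 23.8000
κ_2(A)·‖δb‖/‖b‖ = 0.0245

0.0245


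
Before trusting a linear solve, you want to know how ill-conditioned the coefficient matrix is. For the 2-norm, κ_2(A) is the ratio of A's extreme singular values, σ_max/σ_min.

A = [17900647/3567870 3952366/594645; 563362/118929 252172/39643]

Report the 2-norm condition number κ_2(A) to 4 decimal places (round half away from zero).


form AᵀA = [720656637049/15136380900 80070608561/1261365075; 80070608561/1261365075 35587524916/420455025] with trace 80072301361/605455236 and determinant 27984100/151363809
eigenvalues of AᵀA: λ = (tr ± √(tr²−4·det))/2 = 529/4, 211600/151363809
so κ_2 = √((529/4) / (211600/151363809)) = 307.5750

307.5750


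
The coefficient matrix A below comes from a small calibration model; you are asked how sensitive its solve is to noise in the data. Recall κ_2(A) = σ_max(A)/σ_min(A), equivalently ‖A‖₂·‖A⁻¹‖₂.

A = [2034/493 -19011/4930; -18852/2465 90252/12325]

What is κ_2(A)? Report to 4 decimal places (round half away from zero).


200.0000

form AᵀA = [1587636/21025 -7559811/105125; -7559811/105125 144003969/2102500] with trace 360009/2500 and determinant 324/625
λ_max, λ_min = (360009/2500 ± √129593520081/6250000)/2 = 144, 9/2500
κ = σ_max/σ_min = 12/(3/50) = 200.0000


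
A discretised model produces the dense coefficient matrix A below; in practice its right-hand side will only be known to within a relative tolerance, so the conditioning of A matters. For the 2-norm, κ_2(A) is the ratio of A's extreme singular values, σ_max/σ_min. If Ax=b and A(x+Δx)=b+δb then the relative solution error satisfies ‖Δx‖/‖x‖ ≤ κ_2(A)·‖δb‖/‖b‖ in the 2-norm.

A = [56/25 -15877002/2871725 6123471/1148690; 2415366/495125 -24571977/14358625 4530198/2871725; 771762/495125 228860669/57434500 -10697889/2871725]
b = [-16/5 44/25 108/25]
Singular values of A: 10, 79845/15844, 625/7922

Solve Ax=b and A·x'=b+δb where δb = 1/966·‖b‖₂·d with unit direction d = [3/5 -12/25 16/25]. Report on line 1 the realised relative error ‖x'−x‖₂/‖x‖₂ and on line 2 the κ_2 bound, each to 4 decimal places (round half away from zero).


largest singular value 10, smallest 625/7922
κ = σ_max/σ_min = 10/(625/7922) = 126.7520
perturbation bound = 126.7520·1/966 = 0.1312
solve Ax = b  →  x = [0.6500 0.4390 -0.4181]
2-norm of b is 5.6569; of x, 0.8888
δb = ε·‖b‖·d = [0.0035 -0.0028 0.0037]; solving A·Δx = δb gives ‖Δx‖ = 0.0742
relative error = 0.0835
so the bound overstates the realised error by a factor of ≈ 1.5712 (computed from the unrounded values)

0.0835
0.1312


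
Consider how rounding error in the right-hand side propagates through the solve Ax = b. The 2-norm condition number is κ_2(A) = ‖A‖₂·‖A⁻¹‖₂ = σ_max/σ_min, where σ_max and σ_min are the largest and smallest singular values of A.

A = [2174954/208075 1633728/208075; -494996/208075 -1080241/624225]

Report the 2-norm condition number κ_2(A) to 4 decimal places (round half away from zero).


M = AᵀA = [2959813172/25755625 6659467412/77266875; 6659467412/77266875 14984250577/231800625]. tr(M)=332980553/1854405, det(M)=80604484/231800625
solving λ² − 332980553/1854405·λ + 80604484/231800625 = 0 gives λ = 4489/25, 17956/9272025
so κ_2 = √((4489/25) / (17956/9272025)) = 304.5000

304.5000


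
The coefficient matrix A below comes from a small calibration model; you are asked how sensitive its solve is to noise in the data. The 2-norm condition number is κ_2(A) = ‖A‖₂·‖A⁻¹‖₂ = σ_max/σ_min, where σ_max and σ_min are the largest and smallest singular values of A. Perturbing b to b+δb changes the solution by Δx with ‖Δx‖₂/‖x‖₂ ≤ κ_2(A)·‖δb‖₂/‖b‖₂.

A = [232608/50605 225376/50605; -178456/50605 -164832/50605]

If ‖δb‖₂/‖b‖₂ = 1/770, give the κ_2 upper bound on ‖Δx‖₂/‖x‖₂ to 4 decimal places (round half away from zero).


0.1133

AᵀA = [3438121024/102434641 3273580800/102434641; 3273580800/102434641 3118557184/102434641]; tr = 7796288/121801, det = 65536/121801
char-poly roots: 64 and 1024/121801
κ = σ_max/σ_min = 8/(32/349) = 87.2500
κ_2(A)·‖δb‖/‖b‖ = 0.1133


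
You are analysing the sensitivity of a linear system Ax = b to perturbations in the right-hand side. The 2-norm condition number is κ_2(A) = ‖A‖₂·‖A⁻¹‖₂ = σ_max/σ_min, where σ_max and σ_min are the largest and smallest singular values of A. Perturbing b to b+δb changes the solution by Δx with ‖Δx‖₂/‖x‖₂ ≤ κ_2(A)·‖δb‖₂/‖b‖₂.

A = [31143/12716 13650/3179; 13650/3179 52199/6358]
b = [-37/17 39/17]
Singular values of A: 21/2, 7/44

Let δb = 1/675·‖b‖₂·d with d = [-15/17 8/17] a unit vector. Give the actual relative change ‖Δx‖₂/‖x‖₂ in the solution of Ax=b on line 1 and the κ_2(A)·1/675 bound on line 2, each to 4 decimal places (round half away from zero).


0.0016
0.0978

σ_max = 21/2, σ_min = 7/44
κ = σ_max/σ_min = (21/2)/(7/44) = 66.0000
κ_2(A)·‖δb‖/‖b‖ = 0.0978
solve Ax = b  →  x = [-16.5938 8.9580]
‖b‖₂ = 3.1623 and ‖x‖₂ = 18.8574
Δx = A⁻¹·δb where δb = 1/675·3.1623·d; ‖Δx‖ = 0.0294
relative error = 0.0016
so the bound overstates the realised error by a factor of ≈ 62.6139 (computed from the unrounded values)


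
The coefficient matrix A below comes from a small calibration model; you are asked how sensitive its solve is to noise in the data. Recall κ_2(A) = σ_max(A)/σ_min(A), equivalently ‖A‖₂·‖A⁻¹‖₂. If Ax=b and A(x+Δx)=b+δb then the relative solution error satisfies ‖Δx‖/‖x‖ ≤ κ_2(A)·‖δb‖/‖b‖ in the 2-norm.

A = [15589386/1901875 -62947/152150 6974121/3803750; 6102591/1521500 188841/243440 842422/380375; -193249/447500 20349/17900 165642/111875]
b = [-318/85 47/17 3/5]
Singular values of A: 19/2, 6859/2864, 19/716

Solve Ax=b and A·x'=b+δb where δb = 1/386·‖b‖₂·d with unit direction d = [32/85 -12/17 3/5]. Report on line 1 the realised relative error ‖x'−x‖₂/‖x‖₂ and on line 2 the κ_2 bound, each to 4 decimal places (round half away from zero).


0.0041
0.9275

largest singular value 19/2, smallest 19/716
condition number: (19/2) ÷ (19/716) = 358.0000
worst-case relative error ≤ 358.0000 × 1/386 = 0.9275
solve Ax = b  →  x = [18.5101 91.1937 -64.2152]
2-norm of b is 4.6904; of x, 113.0598
re-solving with b+δb shifts x by Δx of norm 0.4579
realised ‖Δx‖/‖x‖ = 0.0041
tightness: 0.0041 against a bound of 0.9275 (unrounded ratio ≈ 0.0044)


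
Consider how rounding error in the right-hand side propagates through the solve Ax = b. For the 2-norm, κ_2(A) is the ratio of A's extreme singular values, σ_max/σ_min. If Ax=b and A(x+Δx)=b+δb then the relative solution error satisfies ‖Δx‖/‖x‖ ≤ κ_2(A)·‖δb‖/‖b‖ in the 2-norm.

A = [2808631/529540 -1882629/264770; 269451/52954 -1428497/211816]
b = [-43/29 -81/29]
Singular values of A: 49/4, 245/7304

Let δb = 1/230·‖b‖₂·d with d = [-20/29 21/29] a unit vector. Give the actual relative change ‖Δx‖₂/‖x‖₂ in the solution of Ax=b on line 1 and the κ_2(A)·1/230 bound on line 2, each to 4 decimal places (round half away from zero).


σ_max = 49/4, σ_min = 245/7304
κ_2(A) = (49/4) / (245/7304) = 365.2000
bound on ‖Δx‖/‖x‖: κ·ε = 365.2000·1/230 = 1.5878
solve Ax = b  →  x = [-23.9967 -17.6914]
‖b‖ = 3.1623, ‖x‖ = 29.8133
with δb = [-0.0095 0.0100], A·Δx = δb → ‖Δx‖ = 0.4099
relative error = 0.0137
so the bound overstates the realised error by a factor of ≈ 115.4903 (computed from the unrounded values)

0.0137
1.5878


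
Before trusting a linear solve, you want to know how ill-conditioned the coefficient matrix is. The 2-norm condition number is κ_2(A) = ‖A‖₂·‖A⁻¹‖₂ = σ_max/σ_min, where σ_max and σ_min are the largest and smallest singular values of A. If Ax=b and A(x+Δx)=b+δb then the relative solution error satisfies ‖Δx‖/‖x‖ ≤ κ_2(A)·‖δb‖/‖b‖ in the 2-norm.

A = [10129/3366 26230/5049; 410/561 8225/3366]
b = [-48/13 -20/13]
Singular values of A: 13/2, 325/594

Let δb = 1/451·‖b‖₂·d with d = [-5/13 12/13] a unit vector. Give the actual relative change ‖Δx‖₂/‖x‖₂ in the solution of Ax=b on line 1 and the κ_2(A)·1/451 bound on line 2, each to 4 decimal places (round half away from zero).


0.0263
0.0263

largest singular value 13/2, smallest 325/594
κ = σ_max/σ_min = (13/2)/(325/594) = 11.8800
worst-case relative error ≤ 11.8800 × 1/451 = 0.0263
solve Ax = b  →  x = [-0.2896 -0.5430]
‖b‖₂ = 4.0000 and ‖x‖₂ = 0.6154
δb = ε·‖b‖·d = [-0.0034 0.0082]; solving A·Δx = δb gives ‖Δx‖ = 0.0162
dividing the unrounded norms, ‖Δx‖/‖x‖ = 0.0263
realised/bound = 1 exactly: the bound is attained for this b and d


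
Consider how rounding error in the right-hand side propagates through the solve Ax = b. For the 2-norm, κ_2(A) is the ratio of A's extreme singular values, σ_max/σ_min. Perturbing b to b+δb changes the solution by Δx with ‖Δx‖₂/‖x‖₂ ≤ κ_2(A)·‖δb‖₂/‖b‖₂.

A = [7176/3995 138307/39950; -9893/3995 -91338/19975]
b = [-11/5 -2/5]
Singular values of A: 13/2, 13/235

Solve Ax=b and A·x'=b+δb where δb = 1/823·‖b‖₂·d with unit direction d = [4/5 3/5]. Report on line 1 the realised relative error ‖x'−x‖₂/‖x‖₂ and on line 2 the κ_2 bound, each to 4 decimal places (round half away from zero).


from the listed singular values, σ₁ = 13/2, σ_n = 13/235
condition number: (13/2) ÷ (13/235) = 117.5000
bound on ‖Δx‖/‖x‖: κ·ε = 117.5000·1/823 = 0.1428
solve Ax = b  →  x = [31.8281 -17.1493]
2-norm of b is 2.2361; of x, 36.1542
Δx = A⁻¹·δb where δb = 1/823·2.2361·d; ‖Δx‖ = 0.0491
relative error = 0.0014
tightness: 0.0014 against a bound of 0.1428 (unrounded ratio ≈ 0.0095)

0.0014
0.1428


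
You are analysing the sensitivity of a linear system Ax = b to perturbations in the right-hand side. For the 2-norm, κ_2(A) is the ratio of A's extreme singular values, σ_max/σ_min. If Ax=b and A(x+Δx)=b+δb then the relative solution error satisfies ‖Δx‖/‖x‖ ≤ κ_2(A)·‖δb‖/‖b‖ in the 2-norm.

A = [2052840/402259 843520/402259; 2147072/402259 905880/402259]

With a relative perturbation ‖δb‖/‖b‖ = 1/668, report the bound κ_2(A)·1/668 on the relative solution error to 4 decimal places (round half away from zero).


form AᵀA = [10492354624/192404641 4371701760/192404641; 4371701760/192404641 1821812800/192404641] with trace 72864896/1138489 and determinant 102400/1138489
eigenvalues of AᵀA: λ = (tr ± √(tr²−4·det))/2 = 64, 1600/1138489
so κ_2 = √(64 / (1600/1138489)) = 213.4000
perturbation bound = 213.4000·1/668 = 0.3195

0.3195


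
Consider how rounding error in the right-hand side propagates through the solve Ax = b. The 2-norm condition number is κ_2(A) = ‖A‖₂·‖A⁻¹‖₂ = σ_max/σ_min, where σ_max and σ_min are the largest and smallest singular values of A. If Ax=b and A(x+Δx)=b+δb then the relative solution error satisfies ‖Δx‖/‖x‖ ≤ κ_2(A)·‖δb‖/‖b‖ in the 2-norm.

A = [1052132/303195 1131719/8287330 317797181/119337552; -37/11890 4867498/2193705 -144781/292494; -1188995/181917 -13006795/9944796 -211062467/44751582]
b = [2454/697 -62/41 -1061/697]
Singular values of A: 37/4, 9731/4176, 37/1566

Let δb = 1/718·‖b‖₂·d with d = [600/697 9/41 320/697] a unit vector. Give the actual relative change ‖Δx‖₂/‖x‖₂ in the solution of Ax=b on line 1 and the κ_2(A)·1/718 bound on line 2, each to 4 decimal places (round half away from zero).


σ_max = 37/4, σ_min = 37/1566
κ_2(A) = (37/4) / (37/1566) = 391.5000
worst-case relative error ≤ 391.5000 × 1/718 = 0.5453
solve Ax = b  →  x = [-50.5297 14.0705 66.4455]
‖b‖₂ = 4.1231 and ‖x‖₂ = 84.6536
Δx = A⁻¹·δb where δb = 1/718·4.1231·d; ‖Δx‖ = 0.2430
realised ‖Δx‖/‖x‖ = 0.0029
realised/bound (from unrounded values) ≈ 0.0053

0.0029
0.5453


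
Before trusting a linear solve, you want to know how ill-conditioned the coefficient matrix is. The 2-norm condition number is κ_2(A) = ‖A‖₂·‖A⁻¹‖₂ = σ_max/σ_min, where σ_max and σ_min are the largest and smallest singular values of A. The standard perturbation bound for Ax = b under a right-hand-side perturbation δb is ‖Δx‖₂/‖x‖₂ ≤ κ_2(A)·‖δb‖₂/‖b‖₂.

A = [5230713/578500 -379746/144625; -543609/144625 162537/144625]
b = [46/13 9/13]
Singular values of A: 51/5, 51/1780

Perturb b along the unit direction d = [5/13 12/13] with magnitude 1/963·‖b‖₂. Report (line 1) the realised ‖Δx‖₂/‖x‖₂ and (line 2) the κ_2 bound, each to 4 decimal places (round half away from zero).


largest singular value 51/5, smallest 51/1780
condition number: (51/5) ÷ (51/1780) = 356.0000
κ_2(A)·‖δb‖/‖b‖ = 0.3697
solve Ax = b  →  x = [19.8275 66.9294]
‖b‖₂ = 3.6056 and ‖x‖₂ = 69.8045
with δb = [0.0014 0.0035], A·Δx = δb → ‖Δx‖ = 0.1307
dividing the unrounded norms, ‖Δx‖/‖x‖ = 0.0019
tightness: 0.0019 against a bound of 0.3697 (unrounded ratio ≈ 0.0051)

0.0019
0.3697


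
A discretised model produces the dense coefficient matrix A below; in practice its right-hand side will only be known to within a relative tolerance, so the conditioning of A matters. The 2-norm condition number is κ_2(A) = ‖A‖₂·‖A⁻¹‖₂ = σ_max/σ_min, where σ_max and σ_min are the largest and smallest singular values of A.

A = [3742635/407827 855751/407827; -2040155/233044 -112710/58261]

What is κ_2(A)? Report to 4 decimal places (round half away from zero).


274.4000

form AᵀA = [508996975825/3164287504 14315340195/395535938; 14315340195/395535938 1610919661/197767969] with trace 318127121/1882384 and determinant 714025/1882384
solving λ² − 318127121/1882384·λ + 714025/1882384 = 0 gives λ = 169, 4225/1882384
κ = σ_max/σ_min = 13/(65/1372) = 274.4000


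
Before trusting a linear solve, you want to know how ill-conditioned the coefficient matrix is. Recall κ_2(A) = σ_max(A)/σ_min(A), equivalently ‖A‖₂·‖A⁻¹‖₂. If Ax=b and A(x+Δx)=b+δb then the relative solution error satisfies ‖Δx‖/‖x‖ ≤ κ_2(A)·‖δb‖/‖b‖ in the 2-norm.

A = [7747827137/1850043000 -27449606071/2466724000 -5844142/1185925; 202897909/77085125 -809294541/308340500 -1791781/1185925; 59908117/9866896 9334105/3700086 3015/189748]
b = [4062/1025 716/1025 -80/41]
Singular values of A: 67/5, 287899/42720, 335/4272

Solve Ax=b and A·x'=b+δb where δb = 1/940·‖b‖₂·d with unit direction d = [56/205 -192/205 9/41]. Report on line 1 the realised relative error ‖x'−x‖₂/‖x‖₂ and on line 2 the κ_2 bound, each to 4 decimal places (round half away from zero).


0.1441
0.1818

from the listed singular values, σ₁ = 67/5, σ_n = 335/4272
condition number: (67/5) ÷ (335/4272) = 170.8800
bound on ‖Δx‖/‖x‖: κ·ε = 170.8800·1/940 = 0.1818
solve Ax = b  →  x = [-0.1680 -0.3685 -0.1148]
‖b‖₂ = 4.4721 and ‖x‖₂ = 0.4209
with δb = [0.0013 -0.0045 0.0010], A·Δx = δb → ‖Δx‖ = 0.0607
relative error = 0.1441
realised/bound (from unrounded values) ≈ 0.7929


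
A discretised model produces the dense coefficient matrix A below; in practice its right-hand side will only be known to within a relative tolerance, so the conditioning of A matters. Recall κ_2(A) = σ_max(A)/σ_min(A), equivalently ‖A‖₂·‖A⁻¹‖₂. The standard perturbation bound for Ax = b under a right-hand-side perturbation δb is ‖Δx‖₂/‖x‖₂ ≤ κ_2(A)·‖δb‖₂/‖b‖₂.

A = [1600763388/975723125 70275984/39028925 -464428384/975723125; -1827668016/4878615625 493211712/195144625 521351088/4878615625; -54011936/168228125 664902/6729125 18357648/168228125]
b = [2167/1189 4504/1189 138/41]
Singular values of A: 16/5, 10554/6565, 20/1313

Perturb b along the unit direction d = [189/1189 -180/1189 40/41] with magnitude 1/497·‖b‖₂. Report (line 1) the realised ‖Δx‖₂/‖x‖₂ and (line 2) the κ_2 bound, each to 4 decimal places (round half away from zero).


0.0036
0.4227

from the listed singular values, σ₁ = 16/5, σ_n = 20/1313
κ = σ_max/σ_min = (16/5)/(20/1313) = 210.0800
bound on ‖Δx‖/‖x‖: κ·ε = 210.0800·1/497 = 0.4227
solve Ax = b  →  x = [54.3355 1.5483 189.3084]
‖b‖₂ = 5.3852 and ‖x‖₂ = 196.9579
Δx = A⁻¹·δb where δb = 1/497·5.3852·d; ‖Δx‖ = 0.7113
realised ‖Δx‖/‖x‖ = 0.0036
realised/bound (from unrounded values) ≈ 0.0085


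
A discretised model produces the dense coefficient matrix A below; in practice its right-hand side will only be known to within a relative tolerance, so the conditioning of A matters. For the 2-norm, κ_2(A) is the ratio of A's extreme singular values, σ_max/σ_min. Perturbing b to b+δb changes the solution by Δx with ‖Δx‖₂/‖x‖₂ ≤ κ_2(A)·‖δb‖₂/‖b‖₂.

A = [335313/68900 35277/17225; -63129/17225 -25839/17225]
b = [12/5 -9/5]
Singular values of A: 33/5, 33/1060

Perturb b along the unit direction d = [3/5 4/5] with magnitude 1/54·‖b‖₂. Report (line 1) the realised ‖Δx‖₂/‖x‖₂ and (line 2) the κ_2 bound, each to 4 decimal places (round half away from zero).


3.9259
3.9259

σ_max = 33/5, σ_min = 33/1060
κ_2(A) = (33/5) / (33/1060) = 212.0000
perturbation bound = 212.0000·1/54 = 3.9259
solve Ax = b  →  x = [0.4196 0.1748]
‖b‖ = 3.0000, ‖x‖ = 0.4545
δb = ε·‖b‖·d = [0.0333 0.0444]; solving A·Δx = δb gives ‖Δx‖ = 1.7845
realised ‖Δx‖/‖x‖ = 3.9259
so the bound is sharp here: realised error equals the bound


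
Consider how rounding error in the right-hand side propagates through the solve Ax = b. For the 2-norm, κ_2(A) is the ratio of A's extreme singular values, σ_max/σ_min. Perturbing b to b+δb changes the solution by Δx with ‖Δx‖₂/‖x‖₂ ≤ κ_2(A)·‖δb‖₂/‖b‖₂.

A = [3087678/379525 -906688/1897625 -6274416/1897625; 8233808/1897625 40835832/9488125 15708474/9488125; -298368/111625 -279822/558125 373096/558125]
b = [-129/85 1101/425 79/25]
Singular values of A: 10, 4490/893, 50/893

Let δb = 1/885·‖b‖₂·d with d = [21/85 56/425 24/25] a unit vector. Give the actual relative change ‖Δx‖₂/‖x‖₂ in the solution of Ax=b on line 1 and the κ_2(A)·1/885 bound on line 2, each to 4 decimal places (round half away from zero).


0.0016
0.2018

σ_max = 10, σ_min = 50/893
κ = σ_max/σ_min = 10/(50/893) = 178.6000
worst-case relative error ≤ 178.6000 × 1/885 = 0.2018
solve Ax = b  →  x = [14.9064 -30.4016 41.5298]
2-norm of b is 4.3589; of x, 53.5834
Δx = A⁻¹·δb where δb = 1/885·4.3589·d; ‖Δx‖ = 0.0880
relative error = 0.0016
realised/bound (from unrounded values) ≈ 0.0081
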